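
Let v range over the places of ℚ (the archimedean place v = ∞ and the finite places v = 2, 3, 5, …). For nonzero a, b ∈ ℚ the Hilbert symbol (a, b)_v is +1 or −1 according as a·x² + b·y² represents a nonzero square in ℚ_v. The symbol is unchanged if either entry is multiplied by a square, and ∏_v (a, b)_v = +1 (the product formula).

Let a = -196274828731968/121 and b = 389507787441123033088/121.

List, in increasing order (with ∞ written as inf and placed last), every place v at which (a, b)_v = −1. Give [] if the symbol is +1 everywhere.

[2, 29, 31, 37]

Mod squares: a ≡ -217, b ≡ 127687. Check v ∈ {∞, 2, 3, 7, 11, 17, 29, 31, 37}.
v=11: a=11^-2·(≡3), b=11^-2·(≡10) mod 11; (3|11)=+1, (10|11)=-1; (−1)^{-2·-2·5}·(+1)^-2·(-1)^-2 = +1.
v=3: a=3^6·(≡2), b=3^0·(≡1) mod 3; (2|3)=-1, (1|3)=+1; (−1)^{6·0·1}·(-1)^0·(+1)^6 = +1.
v=37: a=37^2·(≡5), b=37^3·(≡27) mod 37; (5|37)=-1, (27|37)=+1; (−1)^{2·3·18}·(-1)^3·(+1)^2 = -1.
v=29: a=29^0·(≡2), b=29^1·(≡9) mod 29; (2|29)=-1, (9|29)=+1; (−1)^{0·1·14}·(-1)^1·(+1)^0 = -1.
v=17: a=17^2·(≡1), b=17^3·(≡6) mod 17; (1|17)=+1, (6|17)=-1; (−1)^{2·3·8}·(+1)^3·(-1)^2 = +1.
v=31: a=31^1·(≡23), b=31^0·(≡29) mod 31; (23|31)=-1, (29|31)=-1; (−1)^{1·0·15}·(-1)^0·(-1)^1 = -1.
v=∞: -217 < 0 and 127687 > 0  ⇒  (a,b)_∞ = +1.
v=2: v_2(a)=6, v_2(b)=16; units ≡ 7, 7 (mod 8); ε·ε+αω+βω = 1·1+6·0+16·0 ≡ 1  ⇒  (a,b)_2 = -1.
v=7: a=7^3·(≡2), b=7^7·(≡6) mod 7; (2|7)=+1, (6|7)=-1; (−1)^{3·7·3}·(+1)^7·(-1)^3 = +1.
(-217, 127687 / ℚ) ramifies at {2, 29, 31, 37}: a division algebra.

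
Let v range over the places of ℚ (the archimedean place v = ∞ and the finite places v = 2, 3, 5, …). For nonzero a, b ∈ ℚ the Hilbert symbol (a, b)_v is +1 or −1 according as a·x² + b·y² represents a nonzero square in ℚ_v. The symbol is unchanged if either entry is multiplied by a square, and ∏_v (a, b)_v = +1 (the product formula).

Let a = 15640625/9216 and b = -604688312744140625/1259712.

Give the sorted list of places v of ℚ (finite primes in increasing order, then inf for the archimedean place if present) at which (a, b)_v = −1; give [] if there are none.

Mod squares: a ≡ 1001, b ≡ -3003. Check v ∈ {∞, 2, 3, 5, 7, 11, 13}.
v=5: a=5^6·(≡1), b=5^12·(≡3) mod 5; (1|5)=+1, (3|5)=-1; (−1)^{6·12·2}·(+1)^12·(-1)^6 = +1.
v=∞: 1001 > 0 and -3003 < 0  ⇒  (a,b)_∞ = +1.
v=13: a=13^1·(≡12), b=13^3·(≡10) mod 13; (12|13)=+1, (10|13)=+1; (−1)^{1·3·6}·(+1)^3·(+1)^1 = +1.
v=3: a=3^-2·(≡2), b=3^-9·(≡1) mod 3; (2|3)=-1, (1|3)=+1; (−1)^{-2·-9·1}·(-1)^-9·(+1)^-2 = -1.
v=7: a=7^1·(≡6), b=7^1·(≡5) mod 7; (6|7)=-1, (5|7)=-1; (−1)^{1·1·3}·(-1)^1·(-1)^1 = -1.
v=2: v_2(a)=-10, v_2(b)=-6; units ≡ 1, 5 (mod 8); ε·ε+αω+βω = 0·0+-10·1+-6·0 ≡ 0  ⇒  (a,b)_2 = +1.
v=11: a=11^1·(≡9), b=11^5·(≡10) mod 11; (9|11)=+1, (10|11)=-1; (−1)^{1·5·5}·(+1)^5·(-1)^1 = +1.
(1001, -3003 / ℚ) ramifies at {3, 7}: a division algebra.

[3, 7]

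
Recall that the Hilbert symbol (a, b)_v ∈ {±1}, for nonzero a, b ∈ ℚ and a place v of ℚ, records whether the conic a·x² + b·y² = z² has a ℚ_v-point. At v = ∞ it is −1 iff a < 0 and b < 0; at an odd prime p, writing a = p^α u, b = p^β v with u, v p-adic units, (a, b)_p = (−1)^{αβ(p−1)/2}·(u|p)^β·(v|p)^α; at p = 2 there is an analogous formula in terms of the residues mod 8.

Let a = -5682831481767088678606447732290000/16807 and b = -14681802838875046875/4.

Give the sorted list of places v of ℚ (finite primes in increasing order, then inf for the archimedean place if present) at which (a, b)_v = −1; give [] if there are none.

Mod squares: a ≡ -667667, b ≡ -19227. Check v ∈ {∞, 2, 3, 5, 7, 11, 13, 17, 23, 29}.
v=29: a=29^5·(≡11), b=29^3·(≡20) mod 29; (11|29)=-1, (20|29)=+1; (−1)^{5·3·14}·(-1)^3·(+1)^5 = -1.
v=11: a=11^9·(≡5), b=11^4·(≡4) mod 11; (5|11)=+1, (4|11)=+1; (−1)^{9·4·5}·(+1)^4·(+1)^9 = +1.
v=13: a=13^5·(≡9), b=13^1·(≡10) mod 13; (9|13)=+1, (10|13)=+1; (−1)^{5·1·6}·(+1)^1·(+1)^5 = +1.
v=2: v_2(a)=4, v_2(b)=-2; units ≡ 5, 5 (mod 8); ε·ε+αω+βω = 0·0+4·1+-2·1 ≡ 0  ⇒  (a,b)_2 = +1.
v=3: a=3^2·(≡1), b=3^5·(≡2) mod 3; (1|3)=+1, (2|3)=-1; (−1)^{2·5·1}·(+1)^5·(-1)^2 = +1.
v=∞: -667667 < 0 and -19227 < 0  ⇒  (a,b)_∞ = -1.
v=17: a=17^2·(≡1), b=17^1·(≡4) mod 17; (1|17)=+1, (4|17)=+1; (−1)^{2·1·8}·(+1)^1·(+1)^2 = +1.
v=7: a=7^-5·(≡2), b=7^2·(≡1) mod 7; (2|7)=+1, (1|7)=+1; (−1)^{-5·2·3}·(+1)^2·(+1)^-5 = +1.
v=23: a=23^3·(≡15), b=23^0·(≡1) mod 23; (15|23)=-1, (1|23)=+1; (−1)^{3·0·11}·(-1)^0·(+1)^3 = +1.
v=5: a=5^4·(≡3), b=5^6·(≡3) mod 5; (3|5)=-1, (3|5)=-1; (−1)^{4·6·2}·(-1)^6·(-1)^4 = +1.
(-667667, -19227 / ℚ) ramifies at {29, ∞}: a division algebra.

[29, inf]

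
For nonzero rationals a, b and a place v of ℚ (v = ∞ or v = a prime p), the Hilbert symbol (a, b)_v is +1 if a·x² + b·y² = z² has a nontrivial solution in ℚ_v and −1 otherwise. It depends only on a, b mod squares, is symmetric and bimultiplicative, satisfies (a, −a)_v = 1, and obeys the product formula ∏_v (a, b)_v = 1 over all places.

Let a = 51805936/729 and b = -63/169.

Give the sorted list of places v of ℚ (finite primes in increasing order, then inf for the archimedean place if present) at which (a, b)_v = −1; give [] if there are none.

(a, b) ≡ (391, -7) mod (ℚ^×)²; places V = {2, 3, 7, 13, 17, 23, ∞}.
(a,b)_3: α=-6, u≡1; β=2, v≡2 (mod 3); (1|3)=+1, (2|3)=-1; sign (−1)^0·+1^2·-1^-6 = +1.
(a,b)_13: α=2, u≡4; β=-2, v≡2 (mod 13); (4|13)=+1, (2|13)=-1; sign (−1)^0·+1^-2·-1^2 = +1.
(a,b)_∞: sgn(391)=+, sgn(-7)=−, so +1.
(a,b)_23: α=1, u≡17; β=0, v≡18 (mod 23); (17|23)=-1, (18|23)=+1; sign (−1)^0·-1^0·+1^1 = +1.
(a,b)_7: α=2, u≡5; β=1, v≡5 (mod 7); (5|7)=-1, (5|7)=-1; sign (−1)^0·-1^1·-1^2 = -1.
(a,b)_17: α=1, u≡6; β=0, v≡12 (mod 17); (6|17)=-1, (12|17)=-1; sign (−1)^0·-1^0·-1^1 = -1.
(a,b)_2: α=4, β=0; u≡7, v≡1 (mod 8); ε(u)ε(v)=1·0, αω(v)=4·0, βω(u)=0·0; sum ≡ 0  ⇒  +1.
Ram(391, -7) = {7, 17}; no ℚ_7-point on the conic.

[7, 17]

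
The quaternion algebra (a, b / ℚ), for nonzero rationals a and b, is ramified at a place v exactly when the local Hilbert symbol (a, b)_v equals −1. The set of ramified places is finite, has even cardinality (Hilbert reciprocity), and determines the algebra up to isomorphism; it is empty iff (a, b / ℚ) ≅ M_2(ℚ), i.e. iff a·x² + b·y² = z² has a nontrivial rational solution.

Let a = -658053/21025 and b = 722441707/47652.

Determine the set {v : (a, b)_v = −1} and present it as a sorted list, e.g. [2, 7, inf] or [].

Mod squares: a ≡ -253, b ≡ 167739. Check v ∈ {∞, 2, 3, 5, 11, 13, 17, 19, 23, 29}.
v=17: a=17^2·(≡4), b=17^1·(≡5) mod 17; (4|17)=+1, (5|17)=-1; (−1)^{2·1·8}·(+1)^1·(-1)^2 = +1.
v=29: a=29^-2·(≡18), b=29^2·(≡21) mod 29; (18|29)=-1, (21|29)=-1; (−1)^{-2·2·14}·(-1)^2·(-1)^-2 = +1.
v=∞: -253 < 0 and 167739 > 0  ⇒  (a,b)_∞ = +1.
v=19: a=19^0·(≡8), b=19^-2·(≡5) mod 19; (8|19)=-1, (5|19)=+1; (−1)^{0·-2·9}·(-1)^-2·(+1)^0 = +1.
v=3: a=3^2·(≡2), b=3^-1·(≡2) mod 3; (2|3)=-1, (2|3)=-1; (−1)^{2·-1·1}·(-1)^-1·(-1)^2 = -1.
v=2: v_2(a)=0, v_2(b)=-2; units ≡ 3, 3 (mod 8); ε·ε+αω+βω = 1·1+0·1+-2·1 ≡ 1  ⇒  (a,b)_2 = -1.
v=23: a=23^1·(≡8), b=23^1·(≡4) mod 23; (8|23)=+1, (4|23)=+1; (−1)^{1·1·11}·(+1)^1·(+1)^1 = -1.
v=11: a=11^1·(≡7), b=11^-1·(≡1) mod 11; (7|11)=-1, (1|11)=+1; (−1)^{1·-1·5}·(-1)^-1·(+1)^1 = +1.
v=13: a=13^0·(≡5), b=13^3·(≡5) mod 13; (5|13)=-1, (5|13)=-1; (−1)^{0·3·6}·(-1)^3·(-1)^0 = -1.
v=5: a=5^-2·(≡2), b=5^0·(≡1) mod 5; (2|5)=-1, (1|5)=+1; (−1)^{-2·0·2}·(-1)^0·(+1)^-2 = +1.
Ram(-253, 167739) = {2, 3, 13, 23}; no ℚ_2-point on the conic.

[2, 3, 13, 23]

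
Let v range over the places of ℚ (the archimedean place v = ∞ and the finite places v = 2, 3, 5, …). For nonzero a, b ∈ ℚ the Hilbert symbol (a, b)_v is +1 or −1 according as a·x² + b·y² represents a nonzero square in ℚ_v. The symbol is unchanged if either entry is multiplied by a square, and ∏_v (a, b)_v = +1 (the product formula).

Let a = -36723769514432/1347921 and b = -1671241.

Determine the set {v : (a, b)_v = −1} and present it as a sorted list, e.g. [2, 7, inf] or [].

Mod squares: a ≡ -11687, b ≡ -9889. Check v ∈ {∞, 2, 3, 7, 11, 13, 29, 31, 43}.
v=43: a=43^-2·(≡9), b=43^0·(≡40) mod 43; (9|43)=+1, (40|43)=+1; (−1)^{-2·0·21}·(+1)^0·(+1)^-2 = +1.
v=29: a=29^1·(≡3), b=29^1·(≡23) mod 29; (3|29)=-1, (23|29)=+1; (−1)^{1·1·14}·(-1)^1·(+1)^1 = -1.
v=∞: -11687 < 0 and -9889 < 0  ⇒  (a,b)_∞ = -1.
v=13: a=13^3·(≡11), b=13^2·(≡4) mod 13; (11|13)=-1, (4|13)=+1; (−1)^{3·2·6}·(-1)^2·(+1)^3 = +1.
v=11: a=11^2·(≡7), b=11^1·(≡1) mod 11; (7|11)=-1, (1|11)=+1; (−1)^{2·1·5}·(-1)^1·(+1)^2 = -1.
v=31: a=31^1·(≡30), b=31^1·(≡29) mod 31; (30|31)=-1, (29|31)=-1; (−1)^{1·1·15}·(-1)^1·(-1)^1 = -1.
v=2: v_2(a)=6, v_2(b)=0; units ≡ 1, 7 (mod 8); ε·ε+αω+βω = 0·1+6·0+0·0 ≡ 0  ⇒  (a,b)_2 = +1.
v=3: a=3^-6·(≡1), b=3^0·(≡2) mod 3; (1|3)=+1, (2|3)=-1; (−1)^{-6·0·1}·(+1)^0·(-1)^-6 = +1.
v=7: a=7^4·(≡6), b=7^0·(≡2) mod 7; (6|7)=-1, (2|7)=+1; (−1)^{4·0·3}·(-1)^0·(+1)^4 = +1.
Ram(-11687, -9889) = {11, 29, 31, ∞}; no ℚ_11-point on the conic.

[11, 29, 31, inf]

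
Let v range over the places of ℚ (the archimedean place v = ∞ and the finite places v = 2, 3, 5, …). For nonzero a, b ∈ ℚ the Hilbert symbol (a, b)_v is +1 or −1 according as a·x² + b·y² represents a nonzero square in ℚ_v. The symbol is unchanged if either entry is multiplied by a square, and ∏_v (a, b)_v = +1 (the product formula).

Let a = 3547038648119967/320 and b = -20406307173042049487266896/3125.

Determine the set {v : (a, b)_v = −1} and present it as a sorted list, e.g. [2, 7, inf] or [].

(a, b) ≡ (3315, -1652145) mod (ℚ^×)²; places V = {2, 3, 5, 7, 11, 13, 17, 19, 31, 43, ∞}.
(a,b)_11: α=2, u≡5; β=1, v≡8 (mod 11); (5|11)=+1, (8|11)=-1; sign (−1)^0·+1^1·-1^2 = +1.
(a,b)_2: α=-6, β=4; u≡3, v≡7 (mod 8); ε(u)ε(v)=1·1, αω(v)=-6·0, βω(u)=4·1; sum ≡ 1  ⇒  -1.
(a,b)_17: α=3, u≡1; β=3, v≡2 (mod 17); (1|17)=+1, (2|17)=+1; sign (−1)^0·+1^3·+1^3 = +1.
(a,b)_7: α=2, u≡1; β=0, v≡1 (mod 7); (1|7)=+1, (1|7)=+1; sign (−1)^0·+1^0·+1^2 = +1.
(a,b)_31: α=2, u≡13; β=3, v≡16 (mod 31); (13|31)=-1, (16|31)=+1; sign (−1)^0·-1^3·+1^2 = -1.
(a,b)_3: α=3, u≡1; β=7, v≡1 (mod 3); (1|3)=+1, (1|3)=+1; sign (−1)^1·+1^7·+1^3 = -1.
(a,b)_19: α=2, u≡17; β=3, v≡2 (mod 19); (17|19)=+1, (2|19)=-1; sign (−1)^0·+1^3·-1^2 = +1.
(a,b)_∞: sgn(3315)=+, sgn(-1652145)=−, so +1.
(a,b)_43: α=0, u≡11; β=2, v≡40 (mod 43); (11|43)=+1, (40|43)=+1; sign (−1)^0·+1^2·+1^0 = +1.
(a,b)_13: α=1, u≡11; β=4, v≡3 (mod 13); (11|13)=-1, (3|13)=+1; sign (−1)^0·-1^4·+1^1 = +1.
(a,b)_5: α=-1, u≡3; β=-5, v≡4 (mod 5); (3|5)=-1, (4|5)=+1; sign (−1)^0·-1^-5·+1^-1 = -1.
Ram(3315, -1652145) = {2, 3, 5, 31}; no ℚ_2-point on the conic.

[2, 3, 5, 31]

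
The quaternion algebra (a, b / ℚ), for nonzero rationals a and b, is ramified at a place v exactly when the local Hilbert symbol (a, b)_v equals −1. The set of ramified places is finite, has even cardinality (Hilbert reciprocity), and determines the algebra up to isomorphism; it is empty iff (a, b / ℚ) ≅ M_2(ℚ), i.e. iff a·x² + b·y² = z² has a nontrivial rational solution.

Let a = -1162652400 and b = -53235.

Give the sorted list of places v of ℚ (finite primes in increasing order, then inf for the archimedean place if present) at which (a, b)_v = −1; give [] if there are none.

(a, b) ≡ (-39, -35) mod (ℚ^×)²; places V = {2, 3, 5, 7, 13, ∞}.
(a,b)_13: α=3, u≡4; β=2, v≡10 (mod 13); (4|13)=+1, (10|13)=+1; sign (−1)^0·+1^2·+1^3 = +1.
(a,b)_∞: sgn(-39)=−, sgn(-35)=−, so -1.
(a,b)_2: α=4, β=0; u≡1, v≡5 (mod 8); ε(u)ε(v)=0·0, αω(v)=4·1, βω(u)=0·0; sum ≡ 0  ⇒  +1.
(a,b)_7: α=2, u≡6; β=1, v≡4 (mod 7); (6|7)=-1, (4|7)=+1; sign (−1)^0·-1^1·+1^2 = -1.
(a,b)_3: α=3, u≡2; β=2, v≡1 (mod 3); (2|3)=-1, (1|3)=+1; sign (−1)^0·-1^2·+1^3 = +1.
(a,b)_5: α=2, u≡4; β=1, v≡3 (mod 5); (4|5)=+1, (3|5)=-1; sign (−1)^0·+1^1·-1^2 = +1.
|Ram(-39, -35)| = 2, even; anisotropic at {7, ∞}.

[7, inf]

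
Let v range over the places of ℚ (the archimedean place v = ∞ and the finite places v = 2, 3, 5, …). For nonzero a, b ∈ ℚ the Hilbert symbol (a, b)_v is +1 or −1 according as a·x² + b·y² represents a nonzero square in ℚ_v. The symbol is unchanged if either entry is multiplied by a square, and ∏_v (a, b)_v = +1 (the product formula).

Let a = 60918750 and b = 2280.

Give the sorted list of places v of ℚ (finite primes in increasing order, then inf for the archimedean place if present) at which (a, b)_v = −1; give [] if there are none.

[2, 3]

(a, b) ≡ (30, 570) mod (ℚ^×)²; places V = {2, 3, 5, 19, ∞}.
(a,b)_19: α=2, u≡11; β=1, v≡6 (mod 19); (11|19)=+1, (6|19)=+1; sign (−1)^0·+1^1·+1^2 = +1.
(a,b)_3: α=3, u≡1; β=1, v≡1 (mod 3); (1|3)=+1, (1|3)=+1; sign (−1)^1·+1^1·+1^3 = -1.
(a,b)_2: α=1, β=3; u≡7, v≡5 (mod 8); ε(u)ε(v)=1·0, αω(v)=1·1, βω(u)=3·0; sum ≡ 1  ⇒  -1.
(a,b)_5: α=5, u≡4; β=1, v≡1 (mod 5); (4|5)=+1, (1|5)=+1; sign (−1)^0·+1^1·+1^5 = +1.
(a,b)_∞: sgn(30)=+, sgn(570)=+, so +1.
Ram(30, 570) = {2, 3}; no ℚ_2-point on the conic.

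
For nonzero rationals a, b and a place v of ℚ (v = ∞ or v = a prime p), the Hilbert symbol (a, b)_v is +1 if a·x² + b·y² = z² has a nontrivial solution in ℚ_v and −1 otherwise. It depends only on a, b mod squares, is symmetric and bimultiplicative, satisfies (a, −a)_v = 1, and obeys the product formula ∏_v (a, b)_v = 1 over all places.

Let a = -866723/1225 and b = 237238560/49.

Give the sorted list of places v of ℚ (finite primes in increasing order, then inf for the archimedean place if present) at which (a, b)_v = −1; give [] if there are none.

(a, b) ≡ (-7163, 1647490) mod (ℚ^×)²; places V = {2, 3, 5, 7, 11, 13, 19, 23, 29, ∞}.
(a,b)_3: α=0, u≡1; β=2, v≡1 (mod 3); (1|3)=+1, (1|3)=+1; sign (−1)^0·+1^2·+1^0 = +1.
(a,b)_13: α=1, u≡2; β=1, v≡11 (mod 13); (2|13)=-1, (11|13)=-1; sign (−1)^0·-1^1·-1^1 = +1.
(a,b)_2: α=0, β=5; u≡5, v≡1 (mod 8); ε(u)ε(v)=0·0, αω(v)=0·0, βω(u)=5·1; sum ≡ 1  ⇒  -1.
(a,b)_∞: sgn(-7163)=−, sgn(1647490)=+, so +1.
(a,b)_7: α=-2, u≡6; β=-2, v≡6 (mod 7); (6|7)=-1, (6|7)=-1; sign (−1)^0·-1^-2·-1^-2 = +1.
(a,b)_11: α=2, u≡5; β=0, v≡4 (mod 11); (5|11)=+1, (4|11)=+1; sign (−1)^0·+1^0·+1^2 = +1.
(a,b)_23: α=0, u≡13; β=1, v≡16 (mod 23); (13|23)=+1, (16|23)=+1; sign (−1)^0·+1^1·+1^0 = +1.
(a,b)_29: α=1, u≡10; β=1, v≡16 (mod 29); (10|29)=-1, (16|29)=+1; sign (−1)^0·-1^1·+1^1 = -1.
(a,b)_5: α=-2, u≡3; β=1, v≡3 (mod 5); (3|5)=-1, (3|5)=-1; sign (−1)^0·-1^1·-1^-2 = -1.
(a,b)_19: α=1, u≡15; β=1, v≡13 (mod 19); (15|19)=-1, (13|19)=-1; sign (−1)^1·-1^1·-1^1 = -1.
(-7163, 1647490 / ℚ) ramifies at {2, 5, 19, 29}: a division algebra.

[2, 5, 19, 29]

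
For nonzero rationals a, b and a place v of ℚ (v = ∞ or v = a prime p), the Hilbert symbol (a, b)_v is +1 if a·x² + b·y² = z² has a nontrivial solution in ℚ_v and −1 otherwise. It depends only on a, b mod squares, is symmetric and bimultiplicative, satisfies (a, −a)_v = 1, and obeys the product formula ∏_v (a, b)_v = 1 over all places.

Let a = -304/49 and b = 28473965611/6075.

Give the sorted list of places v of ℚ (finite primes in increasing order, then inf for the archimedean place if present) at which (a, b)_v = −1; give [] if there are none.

Mod squares: a ≡ -19, b ≡ 273. Check v ∈ {∞, 2, 3, 5, 7, 13, 19}.
v=∞: -19 < 0 and 273 > 0  ⇒  (a,b)_∞ = +1.
v=13: a=13^0·(≡6), b=13^1·(≡2) mod 13; (6|13)=-1, (2|13)=-1; (−1)^{0·1·6}·(-1)^1·(-1)^0 = -1.
v=19: a=19^1·(≡2), b=19^4·(≡17) mod 19; (2|19)=-1, (17|19)=+1; (−1)^{1·4·9}·(-1)^4·(+1)^1 = +1.
v=3: a=3^0·(≡2), b=3^-5·(≡1) mod 3; (2|3)=-1, (1|3)=+1; (−1)^{0·-5·1}·(-1)^-5·(+1)^0 = -1.
v=5: a=5^0·(≡4), b=5^-2·(≡2) mod 5; (4|5)=+1, (2|5)=-1; (−1)^{0·-2·2}·(+1)^-2·(-1)^0 = +1.
v=2: v_2(a)=4, v_2(b)=0; units ≡ 5, 1 (mod 8); ε·ε+αω+βω = 0·0+4·0+0·1 ≡ 0  ⇒  (a,b)_2 = +1.
v=7: a=7^-2·(≡4), b=7^5·(≡2) mod 7; (4|7)=+1, (2|7)=+1; (−1)^{-2·5·3}·(+1)^5·(+1)^-2 = +1.
Ram(-19, 273) = {3, 13}; no ℚ_3-point on the conic.

[3, 13]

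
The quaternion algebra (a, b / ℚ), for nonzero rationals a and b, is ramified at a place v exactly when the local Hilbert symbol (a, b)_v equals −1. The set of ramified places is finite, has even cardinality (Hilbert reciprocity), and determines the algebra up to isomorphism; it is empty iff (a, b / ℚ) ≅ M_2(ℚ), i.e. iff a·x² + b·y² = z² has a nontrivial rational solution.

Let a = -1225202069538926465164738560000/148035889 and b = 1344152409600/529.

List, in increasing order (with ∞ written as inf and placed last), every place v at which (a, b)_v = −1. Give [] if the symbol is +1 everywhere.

(a, b) ≡ (-51051, 6006) mod (ℚ^×)²; places V = {2, 3, 5, 7, 11, 13, 17, 23, ∞}.
(a,b)_7: α=7, u≡2; β=1, v≡1 (mod 7); (2|7)=+1, (1|7)=+1; sign (−1)^1·+1^1·+1^7 = -1.
(a,b)_3: α=7, u≡2; β=1, v≡1 (mod 3); (2|3)=-1, (1|3)=+1; sign (−1)^1·-1^1·+1^7 = +1.
(a,b)_11: α=3, u≡4; β=3, v≡2 (mod 11); (4|11)=+1, (2|11)=-1; sign (−1)^1·+1^3·-1^3 = +1.
(a,b)_23: α=-6, u≡4; β=-2, v≡1 (mod 23); (4|23)=+1, (1|23)=+1; sign (−1)^0·+1^-2·+1^-6 = +1.
(a,b)_13: α=3, u≡3; β=1, v≡7 (mod 13); (3|13)=+1, (7|13)=-1; sign (−1)^0·+1^1·-1^3 = -1.
(a,b)_∞: sgn(-51051)=−, sgn(6006)=+, so +1.
(a,b)_2: α=18, β=9; u≡5, v≡3 (mod 8); ε(u)ε(v)=0·1, αω(v)=18·1, βω(u)=9·1; sum ≡ 1  ⇒  -1.
(a,b)_5: α=4, u≡1; β=2, v≡1 (mod 5); (1|5)=+1, (1|5)=+1; sign (−1)^0·+1^2·+1^4 = +1.
(a,b)_17: α=5, u≡10; β=2, v≡6 (mod 17); (10|17)=-1, (6|17)=-1; sign (−1)^0·-1^2·-1^5 = -1.
Ram(-51051, 6006) = {2, 7, 13, 17}; no ℚ_2-point on the conic.

[2, 7, 13, 17]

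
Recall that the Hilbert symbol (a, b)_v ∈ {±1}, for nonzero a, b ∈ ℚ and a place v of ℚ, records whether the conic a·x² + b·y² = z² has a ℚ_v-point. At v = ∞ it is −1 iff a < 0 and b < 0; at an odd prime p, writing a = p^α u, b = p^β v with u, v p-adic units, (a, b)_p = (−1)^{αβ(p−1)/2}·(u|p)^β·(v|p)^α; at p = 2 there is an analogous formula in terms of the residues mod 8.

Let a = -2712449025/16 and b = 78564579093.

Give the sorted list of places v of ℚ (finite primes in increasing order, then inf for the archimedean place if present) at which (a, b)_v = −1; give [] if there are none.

[17, 29]

(a, b) ≡ (-1339481, 493493) mod (ℚ^×)²; places V = {2, 3, 5, 7, 11, 13, 17, 19, 29, ∞}.
(a,b)_19: α=1, u≡14; β=2, v≡5 (mod 19); (14|19)=-1, (5|19)=+1; sign (−1)^0·-1^2·+1^1 = +1.
(a,b)_∞: sgn(-1339481)=−, sgn(493493)=+, so +1.
(a,b)_2: α=-4, β=0; u≡7, v≡5 (mod 8); ε(u)ε(v)=1·0, αω(v)=-4·1, βω(u)=0·0; sum ≡ 0  ⇒  +1.
(a,b)_17: α=1, u≡13; β=1, v≡11 (mod 17); (13|17)=+1, (11|17)=-1; sign (−1)^0·+1^1·-1^1 = -1.
(a,b)_29: α=1, u≡12; β=1, v≡25 (mod 29); (12|29)=-1, (25|29)=+1; sign (−1)^0·-1^1·+1^1 = -1.
(a,b)_3: α=4, u≡1; β=2, v≡2 (mod 3); (1|3)=+1, (2|3)=-1; sign (−1)^0·+1^2·-1^4 = +1.
(a,b)_5: α=2, u≡4; β=0, v≡3 (mod 5); (4|5)=+1, (3|5)=-1; sign (−1)^0·+1^0·-1^2 = +1.
(a,b)_11: α=1, u≡2; β=1, v≡1 (mod 11); (2|11)=-1, (1|11)=+1; sign (−1)^1·-1^1·+1^1 = +1.
(a,b)_13: α=1, u≡12; β=1, v≡3 (mod 13); (12|13)=+1, (3|13)=+1; sign (−1)^0·+1^1·+1^1 = +1.
(a,b)_7: α=0, u≡4; β=3, v≡2 (mod 7); (4|7)=+1, (2|7)=+1; sign (−1)^0·+1^3·+1^0 = +1.
|Ram(-1339481, 493493)| = 2, even; anisotropic at {17, 29}.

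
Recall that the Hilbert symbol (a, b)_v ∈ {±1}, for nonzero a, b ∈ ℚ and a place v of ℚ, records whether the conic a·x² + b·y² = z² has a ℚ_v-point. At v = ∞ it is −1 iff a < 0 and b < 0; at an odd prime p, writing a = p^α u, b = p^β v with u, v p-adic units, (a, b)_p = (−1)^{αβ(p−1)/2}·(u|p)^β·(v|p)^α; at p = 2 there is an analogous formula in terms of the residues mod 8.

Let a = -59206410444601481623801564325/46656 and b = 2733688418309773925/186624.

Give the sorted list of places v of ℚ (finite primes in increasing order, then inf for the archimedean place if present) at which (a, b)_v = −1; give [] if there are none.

Mod squares: a ≡ -103037, b ≡ 210197. Check v ∈ {∞, 2, 3, 5, 7, 11, 13, 17, 19, 23, 29, 37}.
v=∞: -103037 < 0 and 210197 > 0  ⇒  (a,b)_∞ = +1.
v=3: a=3^-6·(≡1), b=3^-6·(≡2) mod 3; (1|3)=+1, (2|3)=-1; (−1)^{-6·-6·1}·(+1)^-6·(-1)^-6 = +1.
v=2: v_2(a)=-6, v_2(b)=-8; units ≡ 3, 5 (mod 8); ε·ε+αω+βω = 1·0+-6·1+-8·1 ≡ 0  ⇒  (a,b)_2 = +1.
v=13: a=13^2·(≡12), b=13^1·(≡12) mod 13; (12|13)=+1, (12|13)=+1; (−1)^{2·1·6}·(+1)^1·(+1)^2 = +1.
v=5: a=5^2·(≡2), b=5^2·(≡3) mod 5; (2|5)=-1, (3|5)=-1; (−1)^{2·2·2}·(-1)^2·(-1)^2 = +1.
v=19: a=19^5·(≡17), b=19^3·(≡5) mod 19; (17|19)=+1, (5|19)=+1; (−1)^{5·3·9}·(+1)^3·(+1)^5 = -1.
v=37: a=37^2·(≡17), b=37^1·(≡15) mod 37; (17|37)=-1, (15|37)=-1; (−1)^{2·1·18}·(-1)^1·(-1)^2 = -1.
v=7: a=7^2·(≡3), b=7^2·(≡2) mod 7; (3|7)=-1, (2|7)=+1; (−1)^{2·2·3}·(-1)^2·(+1)^2 = +1.
v=23: a=23^2·(≡13), b=23^1·(≡9) mod 23; (13|23)=+1, (9|23)=+1; (−1)^{2·1·11}·(+1)^1·(+1)^2 = +1.
v=17: a=17^3·(≡16), b=17^2·(≡1) mod 17; (16|17)=+1, (1|17)=+1; (−1)^{3·2·8}·(+1)^2·(+1)^3 = +1.
v=11: a=11^3·(≡4), b=11^2·(≡1) mod 11; (4|11)=+1, (1|11)=+1; (−1)^{3·2·5}·(+1)^2·(+1)^3 = +1.
v=29: a=29^3·(≡8), b=29^2·(≡5) mod 29; (8|29)=-1, (5|29)=+1; (−1)^{3·2·14}·(-1)^2·(+1)^3 = +1.
(-103037, 210197 / ℚ) ramifies at {19, 37}: a division algebra.

[19, 37]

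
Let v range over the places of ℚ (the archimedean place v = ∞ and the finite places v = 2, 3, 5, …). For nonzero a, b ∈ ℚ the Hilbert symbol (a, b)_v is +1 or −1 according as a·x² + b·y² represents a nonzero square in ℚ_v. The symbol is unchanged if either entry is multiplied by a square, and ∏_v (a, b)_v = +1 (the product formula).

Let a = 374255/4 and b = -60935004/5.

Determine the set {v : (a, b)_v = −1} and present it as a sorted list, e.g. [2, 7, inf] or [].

[13, 17, 23, 37]

Mod squares: a ≡ 1295, b ≡ -940355. Check v ∈ {∞, 2, 3, 5, 7, 13, 17, 23, 37}.
v=37: a=37^1·(≡22), b=37^1·(≡3) mod 37; (22|37)=-1, (3|37)=+1; (−1)^{1·1·18}·(-1)^1·(+1)^1 = -1.
v=23: a=23^0·(≡17), b=23^1·(≡9) mod 23; (17|23)=-1, (9|23)=+1; (−1)^{0·1·11}·(-1)^1·(+1)^0 = -1.
v=∞: 1295 > 0 and -940355 < 0  ⇒  (a,b)_∞ = +1.
v=5: a=5^1·(≡4), b=5^-1·(≡1) mod 5; (4|5)=+1, (1|5)=+1; (−1)^{1·-1·2}·(+1)^-1·(+1)^1 = +1.
v=17: a=17^2·(≡5), b=17^1·(≡11) mod 17; (5|17)=-1, (11|17)=-1; (−1)^{2·1·8}·(-1)^1·(-1)^2 = -1.
v=7: a=7^1·(≡5), b=7^0·(≡2) mod 7; (5|7)=-1, (2|7)=+1; (−1)^{1·0·3}·(-1)^0·(+1)^1 = +1.
v=2: v_2(a)=-2, v_2(b)=2; units ≡ 7, 5 (mod 8); ε·ε+αω+βω = 1·0+-2·1+2·0 ≡ 0  ⇒  (a,b)_2 = +1.
v=3: a=3^0·(≡2), b=3^4·(≡1) mod 3; (2|3)=-1, (1|3)=+1; (−1)^{0·4·1}·(-1)^4·(+1)^0 = +1.
v=13: a=13^0·(≡6), b=13^1·(≡10) mod 13; (6|13)=-1, (10|13)=+1; (−1)^{0·1·6}·(-1)^1·(+1)^0 = -1.
Ram(1295, -940355) = {13, 17, 23, 37}; no ℚ_13-point on the conic.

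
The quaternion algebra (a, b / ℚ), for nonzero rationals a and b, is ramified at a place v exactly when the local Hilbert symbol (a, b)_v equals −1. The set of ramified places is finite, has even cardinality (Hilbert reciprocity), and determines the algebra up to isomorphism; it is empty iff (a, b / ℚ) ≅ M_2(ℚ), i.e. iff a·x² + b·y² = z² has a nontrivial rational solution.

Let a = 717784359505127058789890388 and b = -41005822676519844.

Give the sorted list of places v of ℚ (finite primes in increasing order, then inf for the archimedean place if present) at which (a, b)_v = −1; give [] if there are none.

Mod squares: a ≡ 5270837, b ≡ -41. Check v ∈ {∞, 2, 3, 11, 13, 29, 31, 41}.
v=∞: 5270837 > 0 and -41 < 0  ⇒  (a,b)_∞ = +1.
v=2: v_2(a)=2, v_2(b)=2; units ≡ 5, 7 (mod 8); ε·ε+αω+βω = 0·1+2·0+2·1 ≡ 0  ⇒  (a,b)_2 = +1.
v=41: a=41^5·(≡22), b=41^3·(≡1) mod 41; (22|41)=-1, (1|41)=+1; (−1)^{5·3·20}·(-1)^3·(+1)^5 = -1.
v=31: a=31^3·(≡24), b=31^2·(≡24) mod 31; (24|31)=-1, (24|31)=-1; (−1)^{3·2·15}·(-1)^2·(-1)^3 = -1.
v=3: a=3^6·(≡2), b=3^2·(≡1) mod 3; (2|3)=-1, (1|3)=+1; (−1)^{6·2·1}·(-1)^2·(+1)^6 = +1.
v=29: a=29^3·(≡8), b=29^2·(≡10) mod 29; (8|29)=-1, (10|29)=-1; (−1)^{3·2·14}·(-1)^2·(-1)^3 = -1.
v=13: a=13^3·(≡11), b=13^2·(≡7) mod 13; (11|13)=-1, (7|13)=-1; (−1)^{3·2·6}·(-1)^2·(-1)^3 = -1.
v=11: a=11^3·(≡7), b=11^2·(≡1) mod 11; (7|11)=-1, (1|11)=+1; (−1)^{3·2·5}·(-1)^2·(+1)^3 = +1.
Ram(5270837, -41) = {13, 29, 31, 41}; no ℚ_13-point on the conic.

[13, 29, 31, 41]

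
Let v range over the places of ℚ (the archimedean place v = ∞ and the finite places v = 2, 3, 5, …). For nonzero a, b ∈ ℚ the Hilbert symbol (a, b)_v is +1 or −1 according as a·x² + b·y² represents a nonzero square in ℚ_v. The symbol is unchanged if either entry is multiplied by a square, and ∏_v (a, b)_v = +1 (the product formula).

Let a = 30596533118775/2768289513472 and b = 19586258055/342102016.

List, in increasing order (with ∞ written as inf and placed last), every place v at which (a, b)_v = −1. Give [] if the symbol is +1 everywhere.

(a, b) ≡ (273, 455) mod (ℚ^×)²; places V = {2, 3, 5, 7, 13, 17, ∞}.
(a,b)_∞: sgn(273)=+, sgn(455)=+, so +1.
(a,b)_2: α=-14, β=-12; u≡1, v≡7 (mod 8); ε(u)ε(v)=0·1, αω(v)=-14·0, βω(u)=-12·0; sum ≡ 0  ⇒  +1.
(a,b)_7: α=-1, u≡2; β=1, v≡2 (mod 7); (2|7)=+1, (2|7)=+1; sign (−1)^1·+1^1·+1^-1 = -1.
(a,b)_13: α=1, u≡2; β=1, v≡3 (mod 13); (2|13)=-1, (3|13)=+1; sign (−1)^0·-1^1·+1^1 = -1.
(a,b)_17: α=-6, u≡15; β=-4, v≡4 (mod 17); (15|17)=+1, (4|17)=+1; sign (−1)^0·+1^-4·+1^-6 = +1.
(a,b)_3: α=23, u≡1; β=16, v≡2 (mod 3); (1|3)=+1, (2|3)=-1; sign (−1)^0·+1^16·-1^23 = -1.
(a,b)_5: α=2, u≡3; β=1, v≡1 (mod 5); (3|5)=-1, (1|5)=+1; sign (−1)^0·-1^1·+1^2 = -1.
Ram(273, 455) = {3, 5, 7, 13}; no ℚ_3-point on the conic.

[3, 5, 7, 13]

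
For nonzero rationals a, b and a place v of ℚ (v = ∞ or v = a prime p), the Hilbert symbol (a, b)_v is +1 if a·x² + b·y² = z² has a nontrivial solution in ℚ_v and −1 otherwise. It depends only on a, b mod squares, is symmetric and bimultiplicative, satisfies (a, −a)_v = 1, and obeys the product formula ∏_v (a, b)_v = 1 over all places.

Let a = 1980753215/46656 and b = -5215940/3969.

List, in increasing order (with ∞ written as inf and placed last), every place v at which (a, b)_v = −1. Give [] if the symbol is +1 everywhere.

[2, 17, 29, 31]

Mod squares: a ≡ 76415, b ≡ -2465. Check v ∈ {∞, 2, 3, 5, 7, 17, 23, 29, 31}.
v=3: a=3^-6·(≡2), b=3^-4·(≡1) mod 3; (2|3)=-1, (1|3)=+1; (−1)^{-6·-4·1}·(-1)^-4·(+1)^-6 = +1.
v=29: a=29^1·(≡25), b=29^1·(≡15) mod 29; (25|29)=+1, (15|29)=-1; (−1)^{1·1·14}·(+1)^1·(-1)^1 = -1.
v=17: a=17^1·(≡5), b=17^1·(≡8) mod 17; (5|17)=-1, (8|17)=+1; (−1)^{1·1·8}·(-1)^1·(+1)^1 = -1.
v=7: a=7^2·(≡5), b=7^-2·(≡3) mod 7; (5|7)=-1, (3|7)=-1; (−1)^{2·-2·3}·(-1)^-2·(-1)^2 = +1.
v=23: a=23^2·(≡8), b=23^2·(≡20) mod 23; (8|23)=+1, (20|23)=-1; (−1)^{2·2·11}·(+1)^2·(-1)^2 = +1.
v=2: v_2(a)=-6, v_2(b)=2; units ≡ 7, 7 (mod 8); ε·ε+αω+βω = 1·1+-6·0+2·0 ≡ 1  ⇒  (a,b)_2 = -1.
v=5: a=5^1·(≡3), b=5^1·(≡3) mod 5; (3|5)=-1, (3|5)=-1; (−1)^{1·1·2}·(-1)^1·(-1)^1 = +1.
v=∞: 76415 > 0 and -2465 < 0  ⇒  (a,b)_∞ = +1.
v=31: a=31^1·(≡18), b=31^0·(≡27) mod 31; (18|31)=+1, (27|31)=-1; (−1)^{1·0·15}·(+1)^0·(-1)^1 = -1.
Ram(76415, -2465) = {2, 17, 29, 31}; no ℚ_2-point on the conic.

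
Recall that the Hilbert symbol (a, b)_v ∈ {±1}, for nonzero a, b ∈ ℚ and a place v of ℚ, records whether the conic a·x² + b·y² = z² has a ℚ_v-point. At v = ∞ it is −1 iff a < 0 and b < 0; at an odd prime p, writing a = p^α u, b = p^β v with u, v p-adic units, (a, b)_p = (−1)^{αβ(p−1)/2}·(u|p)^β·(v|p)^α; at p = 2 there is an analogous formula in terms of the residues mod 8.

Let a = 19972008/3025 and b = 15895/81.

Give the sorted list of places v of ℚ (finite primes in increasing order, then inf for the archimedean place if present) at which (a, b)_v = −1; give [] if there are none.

(a, b) ≡ (1258, 55) mod (ℚ^×)²; places V = {2, 3, 5, 7, 11, 17, 37, ∞}.
(a,b)_7: α=2, u≡3; β=0, v≡3 (mod 7); (3|7)=-1, (3|7)=-1; sign (−1)^0·-1^0·-1^2 = +1.
(a,b)_37: α=1, u≡1; β=0, v≡19 (mod 37); (1|37)=+1, (19|37)=-1; sign (−1)^0·+1^0·-1^1 = -1.
(a,b)_17: α=1, u≡12; β=2, v≡16 (mod 17); (12|17)=-1, (16|17)=+1; sign (−1)^0·-1^2·+1^1 = +1.
(a,b)_2: α=3, β=0; u≡5, v≡7 (mod 8); ε(u)ε(v)=0·1, αω(v)=3·0, βω(u)=0·1; sum ≡ 0  ⇒  +1.
(a,b)_5: α=-2, u≡3; β=1, v≡4 (mod 5); (3|5)=-1, (4|5)=+1; sign (−1)^0·-1^1·+1^-2 = -1.
(a,b)_3: α=4, u≡1; β=-4, v≡1 (mod 3); (1|3)=+1, (1|3)=+1; sign (−1)^0·+1^-4·+1^4 = +1.
(a,b)_11: α=-2, u≡4; β=1, v≡1 (mod 11); (4|11)=+1, (1|11)=+1; sign (−1)^0·+1^1·+1^-2 = +1.
(a,b)_∞: sgn(1258)=+, sgn(55)=+, so +1.
Ram(1258, 55) = {5, 37}; no ℚ_5-point on the conic.

[5, 37]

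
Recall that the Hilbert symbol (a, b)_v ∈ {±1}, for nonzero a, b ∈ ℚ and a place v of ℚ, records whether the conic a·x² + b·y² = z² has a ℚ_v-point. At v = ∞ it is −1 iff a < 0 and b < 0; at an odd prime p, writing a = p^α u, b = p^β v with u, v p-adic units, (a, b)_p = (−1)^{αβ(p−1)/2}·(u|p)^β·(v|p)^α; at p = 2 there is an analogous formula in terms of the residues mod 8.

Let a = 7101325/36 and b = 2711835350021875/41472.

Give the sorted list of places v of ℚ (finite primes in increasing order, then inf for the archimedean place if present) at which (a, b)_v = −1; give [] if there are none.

Mod squares: a ≡ 5797, b ≡ 5270. Check v ∈ {∞, 2, 3, 5, 7, 11, 17, 31}.
v=3: a=3^-2·(≡1), b=3^-4·(≡2) mod 3; (1|3)=+1, (2|3)=-1; (−1)^{-2·-4·1}·(+1)^-4·(-1)^-2 = +1.
v=7: a=7^2·(≡4), b=7^2·(≡5) mod 7; (4|7)=+1, (5|7)=-1; (−1)^{2·2·3}·(+1)^2·(-1)^2 = +1.
v=11: a=11^1·(≡6), b=11^2·(≡3) mod 11; (6|11)=-1, (3|11)=+1; (−1)^{1·2·5}·(-1)^2·(+1)^1 = +1.
v=∞: 5797 > 0 and 5270 > 0  ⇒  (a,b)_∞ = +1.
v=17: a=17^1·(≡9), b=17^3·(≡15) mod 17; (9|17)=+1, (15|17)=+1; (−1)^{1·3·8}·(+1)^3·(+1)^1 = +1.
v=2: v_2(a)=-2, v_2(b)=-9; units ≡ 5, 3 (mod 8); ε·ε+αω+βω = 0·1+-2·1+-9·1 ≡ 1  ⇒  (a,b)_2 = -1.
v=31: a=31^1·(≡28), b=31^3·(≡27) mod 31; (28|31)=+1, (27|31)=-1; (−1)^{1·3·15}·(+1)^3·(-1)^1 = +1.
v=5: a=5^2·(≡3), b=5^5·(≡1) mod 5; (3|5)=-1, (1|5)=+1; (−1)^{2·5·2}·(-1)^5·(+1)^2 = -1.
Ram(5797, 5270) = {2, 5}; no ℚ_2-point on the conic.

[2, 5]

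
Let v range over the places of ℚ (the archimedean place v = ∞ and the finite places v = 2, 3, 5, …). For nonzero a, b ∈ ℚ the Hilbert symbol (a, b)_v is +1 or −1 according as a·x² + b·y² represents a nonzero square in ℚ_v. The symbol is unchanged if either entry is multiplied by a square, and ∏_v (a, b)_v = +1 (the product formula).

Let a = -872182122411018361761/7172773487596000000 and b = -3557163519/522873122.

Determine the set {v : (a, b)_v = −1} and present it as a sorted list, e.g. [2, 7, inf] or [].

(a, b) ≡ (-19, -5278) mod (ℚ^×)²; places V = {2, 3, 5, 7, 13, 17, 19, 23, 29, 37, 43, ∞}.
(a,b)_37: α=-2, u≡8; β=-2, v≡13 (mod 37); (8|37)=-1, (13|37)=-1; sign (−1)^0·-1^-2·-1^-2 = +1.
(a,b)_13: α=2, u≡2; β=1, v≡3 (mod 13); (2|13)=-1, (3|13)=+1; sign (−1)^0·-1^1·+1^2 = -1.
(a,b)_29: α=2, u≡3; β=1, v≡12 (mod 29); (3|29)=-1, (12|29)=-1; sign (−1)^0·-1^1·-1^2 = -1.
(a,b)_∞: sgn(-19)=−, sgn(-5278)=−, so -1.
(a,b)_17: α=2, u≡13; β=0, v≡13 (mod 17); (13|17)=+1, (13|17)=+1; sign (−1)^0·+1^0·+1^2 = +1.
(a,b)_19: α=-5, u≡13; β=-2, v≡5 (mod 19); (13|19)=-1, (5|19)=+1; sign (−1)^0·-1^-2·+1^-5 = +1.
(a,b)_23: α=-2, u≡6; β=-2, v≡8 (mod 23); (6|23)=+1, (8|23)=+1; sign (−1)^0·+1^-2·+1^-2 = +1.
(a,b)_7: α=4, u≡1; β=1, v≡4 (mod 7); (1|7)=+1, (4|7)=+1; sign (−1)^0·+1^1·+1^4 = +1.
(a,b)_43: α=2, u≡23; β=2, v≡16 (mod 43); (23|43)=+1, (16|43)=+1; sign (−1)^0·+1^2·+1^2 = +1.
(a,b)_5: α=-6, u≡1; β=0, v≡3 (mod 5); (1|5)=+1, (3|5)=-1; sign (−1)^0·+1^0·-1^-6 = +1.
(a,b)_3: α=14, u≡2; β=6, v≡2 (mod 3); (2|3)=-1, (2|3)=-1; sign (−1)^0·-1^6·-1^14 = +1.
(a,b)_2: α=-8, β=-1; u≡5, v≡1 (mod 8); ε(u)ε(v)=0·0, αω(v)=-8·0, βω(u)=-1·1; sum ≡ 1  ⇒  -1.
|Ram(-19, -5278)| = 4, even; anisotropic at {2, 13, 29, ∞}.

[2, 13, 29, inf]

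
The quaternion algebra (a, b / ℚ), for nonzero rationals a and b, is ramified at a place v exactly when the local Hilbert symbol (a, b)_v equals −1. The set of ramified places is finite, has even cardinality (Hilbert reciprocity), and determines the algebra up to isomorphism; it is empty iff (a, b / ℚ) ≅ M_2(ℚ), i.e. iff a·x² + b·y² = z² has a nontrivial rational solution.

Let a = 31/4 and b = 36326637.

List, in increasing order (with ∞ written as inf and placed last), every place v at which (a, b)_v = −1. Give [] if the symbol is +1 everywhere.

[17, 37]

(a, b) ≡ (31, 448477) mod (ℚ^×)²; places V = {2, 3, 17, 23, 31, 37, ∞}.
(a,b)_23: α=0, u≡2; β=1, v≡9 (mod 23); (2|23)=+1, (9|23)=+1; sign (−1)^0·+1^1·+1^0 = +1.
(a,b)_3: α=0, u≡1; β=4, v≡1 (mod 3); (1|3)=+1, (1|3)=+1; sign (−1)^0·+1^4·+1^0 = +1.
(a,b)_31: α=1, u≡8; β=1, v≡27 (mod 31); (8|31)=+1, (27|31)=-1; sign (−1)^1·+1^1·-1^1 = +1.
(a,b)_17: α=0, u≡12; β=1, v≡12 (mod 17); (12|17)=-1, (12|17)=-1; sign (−1)^0·-1^1·-1^0 = -1.
(a,b)_37: α=0, u≡17; β=1, v≡6 (mod 37); (17|37)=-1, (6|37)=-1; sign (−1)^0·-1^1·-1^0 = -1.
(a,b)_∞: sgn(31)=+, sgn(448477)=+, so +1.
(a,b)_2: α=-2, β=0; u≡7, v≡5 (mod 8); ε(u)ε(v)=1·0, αω(v)=-2·1, βω(u)=0·0; sum ≡ 0  ⇒  +1.
(31, 448477 / ℚ) ramifies at {17, 37}: a division algebra.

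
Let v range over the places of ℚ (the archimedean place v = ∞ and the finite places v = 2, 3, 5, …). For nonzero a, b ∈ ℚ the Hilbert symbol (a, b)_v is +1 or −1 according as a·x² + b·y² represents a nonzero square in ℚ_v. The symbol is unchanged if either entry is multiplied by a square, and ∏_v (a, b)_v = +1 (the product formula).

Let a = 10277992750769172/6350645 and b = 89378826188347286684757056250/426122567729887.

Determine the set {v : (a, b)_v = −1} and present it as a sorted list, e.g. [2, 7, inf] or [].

(a, b) ≡ (13585, 14630) mod (ℚ^×)²; places V = {2, 3, 5, 7, 11, 13, 19, 23, 43, 47, ∞}.
(a,b)_7: α=-4, u≡5; β=-7, v≡2 (mod 7); (5|7)=-1, (2|7)=+1; sign (−1)^0·-1^-7·+1^-4 = -1.
(a,b)_43: α=0, u≡24; β=-2, v≡10 (mod 43); (24|43)=+1, (10|43)=+1; sign (−1)^0·+1^-2·+1^0 = +1.
(a,b)_47: α=2, u≡3; β=2, v≡30 (mod 47); (3|47)=+1, (30|47)=-1; sign (−1)^0·+1^2·-1^2 = +1.
(a,b)_19: α=3, u≡2; β=5, v≡8 (mod 19); (2|19)=-1, (8|19)=-1; sign (−1)^1·-1^5·-1^3 = -1.
(a,b)_5: α=-1, u≡3; β=5, v≡4 (mod 5); (3|5)=-1, (4|5)=+1; sign (−1)^0·-1^5·+1^-1 = -1.
(a,b)_13: α=1, u≡2; β=2, v≡8 (mod 13); (2|13)=-1, (8|13)=-1; sign (−1)^0·-1^2·-1^1 = -1.
(a,b)_2: α=2, β=1; u≡1, v≡3 (mod 8); ε(u)ε(v)=0·1, αω(v)=2·1, βω(u)=1·0; sum ≡ 0  ⇒  +1.
(a,b)_∞: sgn(13585)=+, sgn(14630)=+, so +1.
(a,b)_11: α=5, u≡3; β=9, v≡6 (mod 11); (3|11)=+1, (6|11)=-1; sign (−1)^1·+1^9·-1^5 = +1.
(a,b)_23: α=-2, u≡17; β=-4, v≡1 (mod 23); (17|23)=-1, (1|23)=+1; sign (−1)^0·-1^-4·+1^-2 = +1.
(a,b)_3: α=4, u≡1; β=8, v≡2 (mod 3); (1|3)=+1, (2|3)=-1; sign (−1)^0·+1^8·-1^4 = +1.
(13585, 14630 / ℚ) ramifies at {5, 7, 13, 19}: a division algebra.

[5, 7, 13, 19]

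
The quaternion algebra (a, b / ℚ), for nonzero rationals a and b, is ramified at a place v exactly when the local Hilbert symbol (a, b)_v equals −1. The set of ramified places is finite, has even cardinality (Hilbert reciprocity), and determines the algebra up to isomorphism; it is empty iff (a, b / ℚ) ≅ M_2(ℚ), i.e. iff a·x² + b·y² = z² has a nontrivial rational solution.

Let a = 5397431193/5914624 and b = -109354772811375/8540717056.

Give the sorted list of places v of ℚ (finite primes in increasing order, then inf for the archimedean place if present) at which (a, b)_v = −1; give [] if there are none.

Mod squares: a ≡ 33, b ≡ -455. Check v ∈ {∞, 2, 3, 5, 7, 11, 13, 19, 23, 29}.
v=29: a=29^2·(≡9), b=29^2·(≡25) mod 29; (9|29)=+1, (25|29)=+1; (−1)^{2·2·14}·(+1)^2·(+1)^2 = +1.
v=3: a=3^5·(≡2), b=3^2·(≡1) mod 3; (2|3)=-1, (1|3)=+1; (−1)^{5·2·1}·(-1)^2·(+1)^5 = +1.
v=2: v_2(a)=-14, v_2(b)=-16; units ≡ 1, 1 (mod 8); ε·ε+αω+βω = 0·0+-14·0+-16·0 ≡ 0  ⇒  (a,b)_2 = +1.
v=5: a=5^0·(≡2), b=5^3·(≡4) mod 5; (2|5)=-1, (4|5)=+1; (−1)^{0·3·2}·(-1)^3·(+1)^0 = -1.
v=7: a=7^4·(≡3), b=7^5·(≡5) mod 7; (3|7)=-1, (5|7)=-1; (−1)^{4·5·3}·(-1)^5·(-1)^4 = -1.
v=19: a=19^-2·(≡3), b=19^-4·(≡6) mod 19; (3|19)=-1, (6|19)=+1; (−1)^{-2·-4·9}·(-1)^-4·(+1)^-2 = +1.
v=23: a=23^0·(≡22), b=23^2·(≡22) mod 23; (22|23)=-1, (22|23)=-1; (−1)^{0·2·11}·(-1)^2·(-1)^0 = +1.
v=13: a=13^0·(≡11), b=13^1·(≡3) mod 13; (11|13)=-1, (3|13)=+1; (−1)^{0·1·6}·(-1)^1·(+1)^0 = -1.
v=∞: 33 > 0 and -455 < 0  ⇒  (a,b)_∞ = +1.
v=11: a=11^1·(≡4), b=11^0·(≡10) mod 11; (4|11)=+1, (10|11)=-1; (−1)^{1·0·5}·(+1)^0·(-1)^1 = -1.
Ram(33, -455) = {5, 7, 11, 13}; no ℚ_5-point on the conic.

[5, 7, 11, 13]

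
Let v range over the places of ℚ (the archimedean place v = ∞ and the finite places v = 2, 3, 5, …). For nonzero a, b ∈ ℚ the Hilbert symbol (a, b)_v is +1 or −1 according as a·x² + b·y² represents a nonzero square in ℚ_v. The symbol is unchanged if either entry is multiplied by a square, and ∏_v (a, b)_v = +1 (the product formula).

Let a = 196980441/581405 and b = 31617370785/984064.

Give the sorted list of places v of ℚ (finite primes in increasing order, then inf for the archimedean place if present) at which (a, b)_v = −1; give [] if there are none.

[3, 5, 23, 41]

Mod squares: a ≡ 410205, b ≡ 5332665. Check v ∈ {∞, 2, 3, 5, 7, 11, 13, 23, 29, 31, 41}.
v=31: a=31^-2·(≡17), b=31^-2·(≡19) mod 31; (17|31)=-1, (19|31)=+1; (−1)^{-2·-2·15}·(-1)^-2·(+1)^-2 = +1.
v=5: a=5^-1·(≡1), b=5^1·(≡3) mod 5; (1|5)=+1, (3|5)=-1; (−1)^{-1·1·2}·(+1)^1·(-1)^-1 = -1.
v=23: a=23^1·(≡10), b=23^1·(≡7) mod 23; (10|23)=-1, (7|23)=-1; (−1)^{1·1·11}·(-1)^1·(-1)^1 = -1.
v=7: a=7^4·(≡6), b=7^2·(≡1) mod 7; (6|7)=-1, (1|7)=+1; (−1)^{4·2·3}·(-1)^2·(+1)^4 = +1.
v=29: a=29^1·(≡6), b=29^1·(≡5) mod 29; (6|29)=+1, (5|29)=+1; (−1)^{1·1·14}·(+1)^1·(+1)^1 = +1.
v=13: a=13^0·(≡10), b=13^1·(≡1) mod 13; (10|13)=+1, (1|13)=+1; (−1)^{0·1·6}·(+1)^1·(+1)^0 = +1.
v=2: v_2(a)=0, v_2(b)=-10; units ≡ 5, 1 (mod 8); ε·ε+αω+βω = 0·0+0·0+-10·1 ≡ 0  ⇒  (a,b)_2 = +1.
v=∞: 410205 > 0 and 5332665 > 0  ⇒  (a,b)_∞ = +1.
v=3: a=3^1·(≡1), b=3^1·(≡1) mod 3; (1|3)=+1, (1|3)=+1; (−1)^{1·1·1}·(+1)^1·(+1)^1 = -1.
v=41: a=41^1·(≡32), b=41^1·(≡7) mod 41; (32|41)=+1, (7|41)=-1; (−1)^{1·1·20}·(+1)^1·(-1)^1 = -1.
v=11: a=11^-2·(≡1), b=11^2·(≡10) mod 11; (1|11)=+1, (10|11)=-1; (−1)^{-2·2·5}·(+1)^2·(-1)^-2 = +1.
(410205, 5332665 / ℚ) ramifies at {3, 5, 23, 41}: a division algebra.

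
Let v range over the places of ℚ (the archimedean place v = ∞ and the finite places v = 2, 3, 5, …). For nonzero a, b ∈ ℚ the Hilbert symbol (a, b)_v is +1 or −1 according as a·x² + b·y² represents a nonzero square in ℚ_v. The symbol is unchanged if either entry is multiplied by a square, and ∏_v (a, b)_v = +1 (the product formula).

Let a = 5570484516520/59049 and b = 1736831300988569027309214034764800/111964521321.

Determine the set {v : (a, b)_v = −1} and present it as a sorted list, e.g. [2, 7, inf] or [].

[5, 31]

Mod squares: a ≡ 2170, b ≡ 1457. Check v ∈ {∞, 2, 3, 5, 7, 11, 17, 31, 47}.
v=∞: 2170 > 0 and 1457 > 0  ⇒  (a,b)_∞ = +1.
v=47: a=47^2·(≡7), b=47^5·(≡19) mod 47; (7|47)=+1, (19|47)=-1; (−1)^{2·5·23}·(+1)^5·(-1)^2 = +1.
v=2: v_2(a)=3, v_2(b)=10; units ≡ 5, 1 (mod 8); ε·ε+αω+βω = 0·0+3·0+10·1 ≡ 0  ⇒  (a,b)_2 = +1.
v=7: a=7^5·(≡2), b=7^14·(≡1) mod 7; (2|7)=+1, (1|7)=+1; (−1)^{5·14·3}·(+1)^14·(+1)^5 = +1.
v=3: a=3^-10·(≡1), b=3^-18·(≡2) mod 3; (1|3)=+1, (2|3)=-1; (−1)^{-10·-18·1}·(+1)^-18·(-1)^-10 = +1.
v=5: a=5^1·(≡1), b=5^2·(≡2) mod 5; (1|5)=+1, (2|5)=-1; (−1)^{1·2·2}·(+1)^2·(-1)^1 = -1.
v=11: a=11^2·(≡5), b=11^4·(≡4) mod 11; (5|11)=+1, (4|11)=+1; (−1)^{2·4·5}·(+1)^4·(+1)^2 = +1.
v=17: a=17^0·(≡7), b=17^-2·(≡14) mod 17; (7|17)=-1, (14|17)=-1; (−1)^{0·-2·8}·(-1)^-2·(-1)^0 = +1.
v=31: a=31^1·(≡25), b=31^3·(≡8) mod 31; (25|31)=+1, (8|31)=+1; (−1)^{1·3·15}·(+1)^3·(+1)^1 = -1.
(2170, 1457 / ℚ) ramifies at {5, 31}: a division algebra.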